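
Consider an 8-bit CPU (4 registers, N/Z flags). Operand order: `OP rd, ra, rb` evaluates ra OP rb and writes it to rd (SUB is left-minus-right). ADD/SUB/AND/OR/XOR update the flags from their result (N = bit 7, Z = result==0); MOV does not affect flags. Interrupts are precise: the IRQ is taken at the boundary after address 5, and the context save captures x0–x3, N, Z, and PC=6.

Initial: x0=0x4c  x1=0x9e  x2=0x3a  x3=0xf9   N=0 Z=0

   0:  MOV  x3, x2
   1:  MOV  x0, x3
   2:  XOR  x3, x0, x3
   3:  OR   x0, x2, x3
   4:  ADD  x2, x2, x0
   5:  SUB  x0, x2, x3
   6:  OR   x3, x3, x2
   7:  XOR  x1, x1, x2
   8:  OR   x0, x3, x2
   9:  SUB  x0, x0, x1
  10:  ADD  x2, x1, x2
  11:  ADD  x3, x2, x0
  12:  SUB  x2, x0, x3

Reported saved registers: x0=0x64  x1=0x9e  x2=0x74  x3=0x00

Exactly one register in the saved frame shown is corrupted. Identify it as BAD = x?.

after  0: x0=0x4c x1=0x9e x2=0x3a x3=0x3a  N=0 Z=0
after  1: x0=0x3a x1=0x9e x2=0x3a x3=0x3a  N=0 Z=0
after  2: x0=0x3a x1=0x9e x2=0x3a x3=0x00  N=0 Z=1
after  3: x0=0x3a x1=0x9e x2=0x3a x3=0x00  N=0 Z=0
after  4: x0=0x3a x1=0x9e x2=0x74 x3=0x00  N=0 Z=0
after  5: x0=0x74 x1=0x9e x2=0x74 x3=0x00  N=0 Z=0
-- IRQ taken; context saved, return-PC = 6 --
mismatch: x0: reported 0x64 vs actual 0x74

BAD = x0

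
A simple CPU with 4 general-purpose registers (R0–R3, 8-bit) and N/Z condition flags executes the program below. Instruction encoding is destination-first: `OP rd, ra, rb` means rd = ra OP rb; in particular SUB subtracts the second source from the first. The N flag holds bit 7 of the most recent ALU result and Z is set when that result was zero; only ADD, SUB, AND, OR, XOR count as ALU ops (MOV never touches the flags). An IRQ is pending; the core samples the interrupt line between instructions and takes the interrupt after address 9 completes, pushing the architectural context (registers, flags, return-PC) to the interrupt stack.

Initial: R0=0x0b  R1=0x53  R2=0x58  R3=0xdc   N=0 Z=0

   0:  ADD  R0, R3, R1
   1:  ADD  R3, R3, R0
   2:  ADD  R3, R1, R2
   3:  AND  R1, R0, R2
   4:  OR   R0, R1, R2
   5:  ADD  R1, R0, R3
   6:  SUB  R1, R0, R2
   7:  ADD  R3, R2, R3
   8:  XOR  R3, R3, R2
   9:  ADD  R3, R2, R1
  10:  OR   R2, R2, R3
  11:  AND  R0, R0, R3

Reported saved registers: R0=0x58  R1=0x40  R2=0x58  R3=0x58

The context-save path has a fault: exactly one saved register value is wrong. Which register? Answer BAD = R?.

BAD = R1

after  0: R0=0x2f R1=0x53 R2=0x58 R3=0xdc  N=0 Z=0
after  1: R0=0x2f R1=0x53 R2=0x58 R3=0x0b  N=0 Z=0
after  2: R0=0x2f R1=0x53 R2=0x58 R3=0xab  N=1 Z=0
after  3: R0=0x2f R1=0x08 R2=0x58 R3=0xab  N=0 Z=0
after  4: R0=0x58 R1=0x08 R2=0x58 R3=0xab  N=0 Z=0
after  5: R0=0x58 R1=0x03 R2=0x58 R3=0xab  N=0 Z=0
after  6: R0=0x58 R1=0x00 R2=0x58 R3=0xab  N=0 Z=1
after  7: R0=0x58 R1=0x00 R2=0x58 R3=0x03  N=0 Z=0
after  8: R0=0x58 R1=0x00 R2=0x58 R3=0x5b  N=0 Z=0
after  9: R0=0x58 R1=0x00 R2=0x58 R3=0x58  N=0 Z=0
-- IRQ taken; context saved, return-PC = 10 --
mismatch: R1: reported 0x40 vs actual 0x00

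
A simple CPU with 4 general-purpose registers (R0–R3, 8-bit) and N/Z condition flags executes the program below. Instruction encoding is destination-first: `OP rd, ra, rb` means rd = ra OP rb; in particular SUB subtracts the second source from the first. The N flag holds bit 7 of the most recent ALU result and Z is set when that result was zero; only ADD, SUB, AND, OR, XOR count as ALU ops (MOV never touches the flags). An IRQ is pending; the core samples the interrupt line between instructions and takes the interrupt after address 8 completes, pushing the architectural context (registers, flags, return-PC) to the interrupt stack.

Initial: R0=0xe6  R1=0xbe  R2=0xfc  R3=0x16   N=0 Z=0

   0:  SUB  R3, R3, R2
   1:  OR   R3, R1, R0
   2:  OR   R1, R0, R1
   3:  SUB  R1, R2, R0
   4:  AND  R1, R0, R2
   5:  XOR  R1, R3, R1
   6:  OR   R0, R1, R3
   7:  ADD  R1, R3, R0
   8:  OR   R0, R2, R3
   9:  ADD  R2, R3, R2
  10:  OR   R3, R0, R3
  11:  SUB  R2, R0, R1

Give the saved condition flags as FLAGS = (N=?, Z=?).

after  0: R0=0xe6 R1=0xbe R2=0xfc R3=0x1a  N=0 Z=0
after  1: R0=0xe6 R1=0xbe R2=0xfc R3=0xfe  N=1 Z=0
after  2: R0=0xe6 R1=0xfe R2=0xfc R3=0xfe  N=1 Z=0
after  3: R0=0xe6 R1=0x16 R2=0xfc R3=0xfe  N=0 Z=0
after  4: R0=0xe6 R1=0xe4 R2=0xfc R3=0xfe  N=1 Z=0
after  5: R0=0xe6 R1=0x1a R2=0xfc R3=0xfe  N=0 Z=0
after  6: R0=0xfe R1=0x1a R2=0xfc R3=0xfe  N=1 Z=0
after  7: R0=0xfe R1=0xfc R2=0xfc R3=0xfe  N=1 Z=0
after  8: R0=0xfe R1=0xfc R2=0xfc R3=0xfe  N=1 Z=0
-- IRQ taken; context saved, return-PC = 9 --

FLAGS = (N=1, Z=0)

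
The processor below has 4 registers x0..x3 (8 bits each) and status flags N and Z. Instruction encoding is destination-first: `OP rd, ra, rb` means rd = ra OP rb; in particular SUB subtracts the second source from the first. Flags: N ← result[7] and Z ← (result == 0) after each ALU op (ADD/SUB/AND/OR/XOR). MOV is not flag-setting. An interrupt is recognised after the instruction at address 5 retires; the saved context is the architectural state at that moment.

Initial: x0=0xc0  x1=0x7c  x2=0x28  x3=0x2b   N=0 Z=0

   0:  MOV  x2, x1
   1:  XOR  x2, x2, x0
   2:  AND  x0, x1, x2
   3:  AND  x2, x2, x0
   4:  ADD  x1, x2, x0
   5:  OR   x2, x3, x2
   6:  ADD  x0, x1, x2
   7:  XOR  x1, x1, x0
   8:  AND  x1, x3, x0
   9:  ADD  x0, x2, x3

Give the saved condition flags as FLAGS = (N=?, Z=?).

FLAGS = (N=0, Z=0)

after  0: x0=0xc0 x1=0x7c x2=0x7c x3=0x2b  N=0 Z=0
after  1: x0=0xc0 x1=0x7c x2=0xbc x3=0x2b  N=1 Z=0
after  2: x0=0x3c x1=0x7c x2=0xbc x3=0x2b  N=0 Z=0
after  3: x0=0x3c x1=0x7c x2=0x3c x3=0x2b  N=0 Z=0
after  4: x0=0x3c x1=0x78 x2=0x3c x3=0x2b  N=0 Z=0
after  5: x0=0x3c x1=0x78 x2=0x3f x3=0x2b  N=0 Z=0
-- IRQ taken; context saved, return-PC = 6 --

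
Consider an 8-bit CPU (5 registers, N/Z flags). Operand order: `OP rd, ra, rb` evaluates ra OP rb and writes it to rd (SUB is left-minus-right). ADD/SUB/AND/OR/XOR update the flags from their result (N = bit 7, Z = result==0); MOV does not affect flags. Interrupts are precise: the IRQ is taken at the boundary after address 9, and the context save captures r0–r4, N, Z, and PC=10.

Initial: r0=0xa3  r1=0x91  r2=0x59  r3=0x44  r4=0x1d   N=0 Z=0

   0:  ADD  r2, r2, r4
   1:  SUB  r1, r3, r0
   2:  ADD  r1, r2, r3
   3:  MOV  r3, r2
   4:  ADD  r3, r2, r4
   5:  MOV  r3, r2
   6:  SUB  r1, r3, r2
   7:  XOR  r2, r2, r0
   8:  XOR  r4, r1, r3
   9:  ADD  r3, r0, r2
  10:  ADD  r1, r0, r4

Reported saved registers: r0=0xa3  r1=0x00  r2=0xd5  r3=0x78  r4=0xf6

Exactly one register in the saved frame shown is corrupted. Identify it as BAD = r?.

after  0: r0=0xa3 r1=0x91 r2=0x76 r3=0x44 r4=0x1d  N=0 Z=0
after  1: r0=0xa3 r1=0xa1 r2=0x76 r3=0x44 r4=0x1d  N=1 Z=0
after  2: r0=0xa3 r1=0xba r2=0x76 r3=0x44 r4=0x1d  N=1 Z=0
after  3: r0=0xa3 r1=0xba r2=0x76 r3=0x76 r4=0x1d  N=1 Z=0
after  4: r0=0xa3 r1=0xba r2=0x76 r3=0x93 r4=0x1d  N=1 Z=0
after  5: r0=0xa3 r1=0xba r2=0x76 r3=0x76 r4=0x1d  N=1 Z=0
after  6: r0=0xa3 r1=0x00 r2=0x76 r3=0x76 r4=0x1d  N=0 Z=1
after  7: r0=0xa3 r1=0x00 r2=0xd5 r3=0x76 r4=0x1d  N=1 Z=0
after  8: r0=0xa3 r1=0x00 r2=0xd5 r3=0x76 r4=0x76  N=0 Z=0
after  9: r0=0xa3 r1=0x00 r2=0xd5 r3=0x78 r4=0x76  N=0 Z=0
-- IRQ taken; context saved, return-PC = 10 --
mismatch: r4: reported 0xf6 vs actual 0x76

BAD = r4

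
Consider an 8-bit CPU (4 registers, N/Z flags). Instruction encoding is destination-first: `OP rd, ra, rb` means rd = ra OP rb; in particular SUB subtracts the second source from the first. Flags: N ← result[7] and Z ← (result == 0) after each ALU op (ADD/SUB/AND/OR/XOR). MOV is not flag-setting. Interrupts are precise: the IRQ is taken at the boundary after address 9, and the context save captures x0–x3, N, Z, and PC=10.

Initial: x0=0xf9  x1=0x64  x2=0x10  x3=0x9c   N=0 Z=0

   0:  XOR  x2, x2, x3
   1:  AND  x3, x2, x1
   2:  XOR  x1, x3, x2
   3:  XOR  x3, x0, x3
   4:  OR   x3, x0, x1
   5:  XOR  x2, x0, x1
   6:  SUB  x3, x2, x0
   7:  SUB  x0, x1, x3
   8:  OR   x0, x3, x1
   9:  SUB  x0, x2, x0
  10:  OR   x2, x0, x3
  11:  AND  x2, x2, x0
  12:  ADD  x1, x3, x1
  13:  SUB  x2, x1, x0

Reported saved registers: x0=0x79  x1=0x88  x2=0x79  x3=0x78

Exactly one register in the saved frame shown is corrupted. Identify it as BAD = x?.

BAD = x2

after  0: x0=0xf9 x1=0x64 x2=0x8c x3=0x9c  N=1 Z=0
after  1: x0=0xf9 x1=0x64 x2=0x8c x3=0x04  N=0 Z=0
after  2: x0=0xf9 x1=0x88 x2=0x8c x3=0x04  N=1 Z=0
after  3: x0=0xf9 x1=0x88 x2=0x8c x3=0xfd  N=1 Z=0
after  4: x0=0xf9 x1=0x88 x2=0x8c x3=0xf9  N=1 Z=0
after  5: x0=0xf9 x1=0x88 x2=0x71 x3=0xf9  N=0 Z=0
after  6: x0=0xf9 x1=0x88 x2=0x71 x3=0x78  N=0 Z=0
after  7: x0=0x10 x1=0x88 x2=0x71 x3=0x78  N=0 Z=0
after  8: x0=0xf8 x1=0x88 x2=0x71 x3=0x78  N=1 Z=0
after  9: x0=0x79 x1=0x88 x2=0x71 x3=0x78  N=0 Z=0
-- IRQ taken; context saved, return-PC = 10 --
mismatch: x2: reported 0x79 vs actual 0x71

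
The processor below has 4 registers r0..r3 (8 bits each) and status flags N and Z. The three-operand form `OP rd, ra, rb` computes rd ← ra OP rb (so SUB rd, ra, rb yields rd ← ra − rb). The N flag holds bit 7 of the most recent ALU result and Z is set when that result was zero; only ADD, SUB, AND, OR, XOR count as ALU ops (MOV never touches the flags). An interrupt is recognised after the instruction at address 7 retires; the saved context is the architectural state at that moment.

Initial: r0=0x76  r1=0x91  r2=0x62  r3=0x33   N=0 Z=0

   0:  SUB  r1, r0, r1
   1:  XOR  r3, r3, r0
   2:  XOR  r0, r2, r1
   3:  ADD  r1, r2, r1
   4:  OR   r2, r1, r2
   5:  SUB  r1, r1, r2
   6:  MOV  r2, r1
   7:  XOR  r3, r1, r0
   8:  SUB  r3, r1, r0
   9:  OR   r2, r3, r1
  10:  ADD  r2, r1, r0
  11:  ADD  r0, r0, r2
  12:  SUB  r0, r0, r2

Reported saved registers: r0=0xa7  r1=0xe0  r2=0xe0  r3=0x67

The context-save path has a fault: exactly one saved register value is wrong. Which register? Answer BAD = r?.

after  0: r0=0x76 r1=0xe5 r2=0x62 r3=0x33  N=1 Z=0
after  1: r0=0x76 r1=0xe5 r2=0x62 r3=0x45  N=0 Z=0
after  2: r0=0x87 r1=0xe5 r2=0x62 r3=0x45  N=1 Z=0
after  3: r0=0x87 r1=0x47 r2=0x62 r3=0x45  N=0 Z=0
after  4: r0=0x87 r1=0x47 r2=0x67 r3=0x45  N=0 Z=0
after  5: r0=0x87 r1=0xe0 r2=0x67 r3=0x45  N=1 Z=0
after  6: r0=0x87 r1=0xe0 r2=0xe0 r3=0x45  N=1 Z=0
after  7: r0=0x87 r1=0xe0 r2=0xe0 r3=0x67  N=0 Z=0
-- IRQ taken; context saved, return-PC = 8 --
mismatch: r0: reported 0xa7 vs actual 0x87

BAD = r0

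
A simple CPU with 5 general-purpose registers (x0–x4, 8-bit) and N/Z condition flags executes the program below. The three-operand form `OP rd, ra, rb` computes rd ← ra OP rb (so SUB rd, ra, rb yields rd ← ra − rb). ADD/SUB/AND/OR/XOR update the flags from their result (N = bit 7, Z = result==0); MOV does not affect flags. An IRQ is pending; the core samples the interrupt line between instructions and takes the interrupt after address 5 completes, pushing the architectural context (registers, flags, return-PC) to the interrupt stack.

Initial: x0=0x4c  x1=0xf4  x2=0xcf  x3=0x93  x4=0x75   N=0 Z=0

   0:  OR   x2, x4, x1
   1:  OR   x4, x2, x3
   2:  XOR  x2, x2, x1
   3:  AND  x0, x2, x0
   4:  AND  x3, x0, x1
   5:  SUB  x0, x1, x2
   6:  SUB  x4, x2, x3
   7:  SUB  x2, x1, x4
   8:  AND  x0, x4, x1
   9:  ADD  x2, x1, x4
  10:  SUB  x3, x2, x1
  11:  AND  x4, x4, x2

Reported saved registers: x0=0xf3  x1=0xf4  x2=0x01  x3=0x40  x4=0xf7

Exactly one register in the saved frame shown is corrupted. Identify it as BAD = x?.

BAD = x3

after  0: x0=0x4c x1=0xf4 x2=0xf5 x3=0x93 x4=0x75  N=1 Z=0
after  1: x0=0x4c x1=0xf4 x2=0xf5 x3=0x93 x4=0xf7  N=1 Z=0
after  2: x0=0x4c x1=0xf4 x2=0x01 x3=0x93 x4=0xf7  N=0 Z=0
after  3: x0=0x00 x1=0xf4 x2=0x01 x3=0x93 x4=0xf7  N=0 Z=1
after  4: x0=0x00 x1=0xf4 x2=0x01 x3=0x00 x4=0xf7  N=0 Z=1
after  5: x0=0xf3 x1=0xf4 x2=0x01 x3=0x00 x4=0xf7  N=1 Z=0
-- IRQ taken; context saved, return-PC = 6 --
mismatch: x3: reported 0x40 vs actual 0x00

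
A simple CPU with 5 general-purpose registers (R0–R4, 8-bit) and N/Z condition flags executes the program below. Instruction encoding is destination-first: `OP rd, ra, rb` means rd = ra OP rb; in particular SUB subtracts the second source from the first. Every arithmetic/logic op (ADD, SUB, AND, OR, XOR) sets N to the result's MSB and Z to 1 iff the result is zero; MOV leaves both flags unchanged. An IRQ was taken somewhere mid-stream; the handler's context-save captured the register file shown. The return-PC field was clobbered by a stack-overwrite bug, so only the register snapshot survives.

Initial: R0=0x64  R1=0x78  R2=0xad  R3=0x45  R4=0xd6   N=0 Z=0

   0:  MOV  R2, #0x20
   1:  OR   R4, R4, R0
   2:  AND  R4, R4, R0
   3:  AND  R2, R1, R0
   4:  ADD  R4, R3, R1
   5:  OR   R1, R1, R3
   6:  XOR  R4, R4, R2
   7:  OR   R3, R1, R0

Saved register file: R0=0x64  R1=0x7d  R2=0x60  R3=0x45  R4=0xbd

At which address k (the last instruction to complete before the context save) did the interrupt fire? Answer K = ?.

K = 5

after  0: R0=0x64 R1=0x78 R2=0x20 R3=0x45 R4=0xd6  N=0 Z=0
after  1: R0=0x64 R1=0x78 R2=0x20 R3=0x45 R4=0xf6  N=1 Z=0
after  2: R0=0x64 R1=0x78 R2=0x20 R3=0x45 R4=0x64  N=0 Z=0
after  3: R0=0x64 R1=0x78 R2=0x60 R3=0x45 R4=0x64  N=0 Z=0
after  4: R0=0x64 R1=0x78 R2=0x60 R3=0x45 R4=0xbd  N=1 Z=0
after  5: R0=0x64 R1=0x7d R2=0x60 R3=0x45 R4=0xbd  N=0 Z=0
-- IRQ taken; context saved, return-PC = 6 --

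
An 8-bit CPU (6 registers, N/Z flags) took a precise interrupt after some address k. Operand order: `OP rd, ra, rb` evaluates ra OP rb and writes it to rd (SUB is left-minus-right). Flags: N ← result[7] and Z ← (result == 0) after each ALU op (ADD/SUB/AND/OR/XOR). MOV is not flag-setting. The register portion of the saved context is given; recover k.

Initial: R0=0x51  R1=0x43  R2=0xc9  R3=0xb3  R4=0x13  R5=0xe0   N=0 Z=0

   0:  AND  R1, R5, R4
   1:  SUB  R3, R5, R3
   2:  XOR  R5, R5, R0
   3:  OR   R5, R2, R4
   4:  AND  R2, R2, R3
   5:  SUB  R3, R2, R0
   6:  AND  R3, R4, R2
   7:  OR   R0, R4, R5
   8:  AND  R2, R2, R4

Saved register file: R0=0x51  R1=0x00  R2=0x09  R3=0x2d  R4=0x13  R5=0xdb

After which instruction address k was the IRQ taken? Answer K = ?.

K = 4

after  0: R0=0x51 R1=0x00 R2=0xc9 R3=0xb3 R4=0x13 R5=0xe0  N=0 Z=1
after  1: R0=0x51 R1=0x00 R2=0xc9 R3=0x2d R4=0x13 R5=0xe0  N=0 Z=0
after  2: R0=0x51 R1=0x00 R2=0xc9 R3=0x2d R4=0x13 R5=0xb1  N=1 Z=0
after  3: R0=0x51 R1=0x00 R2=0xc9 R3=0x2d R4=0x13 R5=0xdb  N=1 Z=0
after  4: R0=0x51 R1=0x00 R2=0x09 R3=0x2d R4=0x13 R5=0xdb  N=0 Z=0
-- IRQ taken; context saved, return-PC = 5 --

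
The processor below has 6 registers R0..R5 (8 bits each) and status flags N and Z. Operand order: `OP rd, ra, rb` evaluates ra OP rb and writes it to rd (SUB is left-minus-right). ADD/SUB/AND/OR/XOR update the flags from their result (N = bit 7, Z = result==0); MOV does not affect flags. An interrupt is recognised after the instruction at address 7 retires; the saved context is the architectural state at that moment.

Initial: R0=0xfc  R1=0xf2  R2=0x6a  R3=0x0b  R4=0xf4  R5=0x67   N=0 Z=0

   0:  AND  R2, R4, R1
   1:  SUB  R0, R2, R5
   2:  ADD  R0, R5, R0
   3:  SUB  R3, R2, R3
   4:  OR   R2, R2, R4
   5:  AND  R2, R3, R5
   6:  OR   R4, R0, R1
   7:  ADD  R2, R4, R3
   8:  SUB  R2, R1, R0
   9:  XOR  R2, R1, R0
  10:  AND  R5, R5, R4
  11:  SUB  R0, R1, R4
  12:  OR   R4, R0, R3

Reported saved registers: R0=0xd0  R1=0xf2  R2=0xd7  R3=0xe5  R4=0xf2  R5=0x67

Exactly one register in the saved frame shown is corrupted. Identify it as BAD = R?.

after  0: R0=0xfc R1=0xf2 R2=0xf0 R3=0x0b R4=0xf4 R5=0x67  N=1 Z=0
after  1: R0=0x89 R1=0xf2 R2=0xf0 R3=0x0b R4=0xf4 R5=0x67  N=1 Z=0
after  2: R0=0xf0 R1=0xf2 R2=0xf0 R3=0x0b R4=0xf4 R5=0x67  N=1 Z=0
after  3: R0=0xf0 R1=0xf2 R2=0xf0 R3=0xe5 R4=0xf4 R5=0x67  N=1 Z=0
after  4: R0=0xf0 R1=0xf2 R2=0xf4 R3=0xe5 R4=0xf4 R5=0x67  N=1 Z=0
after  5: R0=0xf0 R1=0xf2 R2=0x65 R3=0xe5 R4=0xf4 R5=0x67  N=0 Z=0
after  6: R0=0xf0 R1=0xf2 R2=0x65 R3=0xe5 R4=0xf2 R5=0x67  N=1 Z=0
after  7: R0=0xf0 R1=0xf2 R2=0xd7 R3=0xe5 R4=0xf2 R5=0x67  N=1 Z=0
-- IRQ taken; context saved, return-PC = 8 --
mismatch: R0: reported 0xd0 vs actual 0xf0

BAD = R0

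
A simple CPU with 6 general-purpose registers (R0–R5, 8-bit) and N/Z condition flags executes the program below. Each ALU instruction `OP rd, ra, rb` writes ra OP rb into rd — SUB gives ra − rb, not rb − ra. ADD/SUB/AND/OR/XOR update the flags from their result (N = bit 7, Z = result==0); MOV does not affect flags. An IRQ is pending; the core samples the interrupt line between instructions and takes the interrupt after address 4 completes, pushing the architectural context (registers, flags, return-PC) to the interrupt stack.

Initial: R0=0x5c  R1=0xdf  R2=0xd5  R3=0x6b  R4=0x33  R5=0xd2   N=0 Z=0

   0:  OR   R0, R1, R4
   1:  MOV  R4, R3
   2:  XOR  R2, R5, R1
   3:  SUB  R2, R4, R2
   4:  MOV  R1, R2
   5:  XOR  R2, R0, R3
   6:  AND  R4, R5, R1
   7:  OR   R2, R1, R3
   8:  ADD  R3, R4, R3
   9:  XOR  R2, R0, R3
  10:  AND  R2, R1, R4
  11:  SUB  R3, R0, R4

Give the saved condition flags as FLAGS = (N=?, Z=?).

after  0: R0=0xff R1=0xdf R2=0xd5 R3=0x6b R4=0x33 R5=0xd2  N=1 Z=0
after  1: R0=0xff R1=0xdf R2=0xd5 R3=0x6b R4=0x6b R5=0xd2  N=1 Z=0
after  2: R0=0xff R1=0xdf R2=0x0d R3=0x6b R4=0x6b R5=0xd2  N=0 Z=0
after  3: R0=0xff R1=0xdf R2=0x5e R3=0x6b R4=0x6b R5=0xd2  N=0 Z=0
after  4: R0=0xff R1=0x5e R2=0x5e R3=0x6b R4=0x6b R5=0xd2  N=0 Z=0
-- IRQ taken; context saved, return-PC = 5 --

FLAGS = (N=0, Z=0)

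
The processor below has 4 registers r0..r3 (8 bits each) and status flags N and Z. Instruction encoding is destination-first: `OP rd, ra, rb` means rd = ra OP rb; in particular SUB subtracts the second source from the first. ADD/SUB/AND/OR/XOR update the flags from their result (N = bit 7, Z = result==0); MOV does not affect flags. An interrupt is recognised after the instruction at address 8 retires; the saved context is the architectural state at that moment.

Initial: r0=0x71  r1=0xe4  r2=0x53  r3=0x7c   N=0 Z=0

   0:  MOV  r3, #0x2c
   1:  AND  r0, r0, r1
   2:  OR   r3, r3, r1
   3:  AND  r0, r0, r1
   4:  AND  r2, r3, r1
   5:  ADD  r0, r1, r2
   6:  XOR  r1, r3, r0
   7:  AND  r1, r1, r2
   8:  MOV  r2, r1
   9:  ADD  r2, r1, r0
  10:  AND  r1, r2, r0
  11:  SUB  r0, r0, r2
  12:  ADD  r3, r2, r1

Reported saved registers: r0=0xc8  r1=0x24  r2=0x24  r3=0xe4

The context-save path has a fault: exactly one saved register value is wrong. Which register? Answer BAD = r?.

after  0: r0=0x71 r1=0xe4 r2=0x53 r3=0x2c  N=0 Z=0
after  1: r0=0x60 r1=0xe4 r2=0x53 r3=0x2c  N=0 Z=0
after  2: r0=0x60 r1=0xe4 r2=0x53 r3=0xec  N=1 Z=0
after  3: r0=0x60 r1=0xe4 r2=0x53 r3=0xec  N=0 Z=0
after  4: r0=0x60 r1=0xe4 r2=0xe4 r3=0xec  N=1 Z=0
after  5: r0=0xc8 r1=0xe4 r2=0xe4 r3=0xec  N=1 Z=0
after  6: r0=0xc8 r1=0x24 r2=0xe4 r3=0xec  N=0 Z=0
after  7: r0=0xc8 r1=0x24 r2=0xe4 r3=0xec  N=0 Z=0
after  8: r0=0xc8 r1=0x24 r2=0x24 r3=0xec  N=0 Z=0
-- IRQ taken; context saved, return-PC = 9 --
mismatch: r3: reported 0xe4 vs actual 0xec

BAD = r3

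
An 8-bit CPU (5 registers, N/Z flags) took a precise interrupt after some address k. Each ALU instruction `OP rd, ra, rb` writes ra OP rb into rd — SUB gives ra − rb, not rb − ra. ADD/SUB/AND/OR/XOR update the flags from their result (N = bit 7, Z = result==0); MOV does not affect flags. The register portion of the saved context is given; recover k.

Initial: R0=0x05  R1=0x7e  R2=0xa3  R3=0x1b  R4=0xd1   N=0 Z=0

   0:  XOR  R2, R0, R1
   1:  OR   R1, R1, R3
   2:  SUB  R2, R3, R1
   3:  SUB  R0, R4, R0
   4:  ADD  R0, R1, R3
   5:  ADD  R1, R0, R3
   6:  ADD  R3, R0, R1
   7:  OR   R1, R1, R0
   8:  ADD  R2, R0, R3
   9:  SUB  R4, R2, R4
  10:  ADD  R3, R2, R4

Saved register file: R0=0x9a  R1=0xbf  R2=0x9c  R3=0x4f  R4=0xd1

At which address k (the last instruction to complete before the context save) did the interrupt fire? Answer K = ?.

after  0: R0=0x05 R1=0x7e R2=0x7b R3=0x1b R4=0xd1  N=0 Z=0
after  1: R0=0x05 R1=0x7f R2=0x7b R3=0x1b R4=0xd1  N=0 Z=0
after  2: R0=0x05 R1=0x7f R2=0x9c R3=0x1b R4=0xd1  N=1 Z=0
after  3: R0=0xcc R1=0x7f R2=0x9c R3=0x1b R4=0xd1  N=1 Z=0
after  4: R0=0x9a R1=0x7f R2=0x9c R3=0x1b R4=0xd1  N=1 Z=0
after  5: R0=0x9a R1=0xb5 R2=0x9c R3=0x1b R4=0xd1  N=1 Z=0
after  6: R0=0x9a R1=0xb5 R2=0x9c R3=0x4f R4=0xd1  N=0 Z=0
after  7: R0=0x9a R1=0xbf R2=0x9c R3=0x4f R4=0xd1  N=1 Z=0
-- IRQ taken; context saved, return-PC = 8 --

K = 7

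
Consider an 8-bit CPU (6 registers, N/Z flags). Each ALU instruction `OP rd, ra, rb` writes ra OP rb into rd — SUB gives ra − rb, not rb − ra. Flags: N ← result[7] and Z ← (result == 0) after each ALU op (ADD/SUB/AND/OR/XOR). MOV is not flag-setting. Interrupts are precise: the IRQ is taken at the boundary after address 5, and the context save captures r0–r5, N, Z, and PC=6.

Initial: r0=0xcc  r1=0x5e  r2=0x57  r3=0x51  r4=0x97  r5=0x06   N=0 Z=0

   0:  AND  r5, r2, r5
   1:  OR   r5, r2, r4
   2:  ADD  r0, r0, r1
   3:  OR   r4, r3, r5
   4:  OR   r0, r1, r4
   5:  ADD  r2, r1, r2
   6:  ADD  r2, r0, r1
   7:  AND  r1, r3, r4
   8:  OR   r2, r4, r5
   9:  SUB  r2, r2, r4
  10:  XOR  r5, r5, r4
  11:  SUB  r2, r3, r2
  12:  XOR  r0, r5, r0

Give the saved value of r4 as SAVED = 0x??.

SAVED = 0xd7

after  0: r0=0xcc r1=0x5e r2=0x57 r3=0x51 r4=0x97 r5=0x06  N=0 Z=0
after  1: r0=0xcc r1=0x5e r2=0x57 r3=0x51 r4=0x97 r5=0xd7  N=1 Z=0
after  2: r0=0x2a r1=0x5e r2=0x57 r3=0x51 r4=0x97 r5=0xd7  N=0 Z=0
after  3: r0=0x2a r1=0x5e r2=0x57 r3=0x51 r4=0xd7 r5=0xd7  N=1 Z=0
after  4: r0=0xdf r1=0x5e r2=0x57 r3=0x51 r4=0xd7 r5=0xd7  N=1 Z=0
after  5: r0=0xdf r1=0x5e r2=0xb5 r3=0x51 r4=0xd7 r5=0xd7  N=1 Z=0
-- IRQ taken; context saved, return-PC = 6 --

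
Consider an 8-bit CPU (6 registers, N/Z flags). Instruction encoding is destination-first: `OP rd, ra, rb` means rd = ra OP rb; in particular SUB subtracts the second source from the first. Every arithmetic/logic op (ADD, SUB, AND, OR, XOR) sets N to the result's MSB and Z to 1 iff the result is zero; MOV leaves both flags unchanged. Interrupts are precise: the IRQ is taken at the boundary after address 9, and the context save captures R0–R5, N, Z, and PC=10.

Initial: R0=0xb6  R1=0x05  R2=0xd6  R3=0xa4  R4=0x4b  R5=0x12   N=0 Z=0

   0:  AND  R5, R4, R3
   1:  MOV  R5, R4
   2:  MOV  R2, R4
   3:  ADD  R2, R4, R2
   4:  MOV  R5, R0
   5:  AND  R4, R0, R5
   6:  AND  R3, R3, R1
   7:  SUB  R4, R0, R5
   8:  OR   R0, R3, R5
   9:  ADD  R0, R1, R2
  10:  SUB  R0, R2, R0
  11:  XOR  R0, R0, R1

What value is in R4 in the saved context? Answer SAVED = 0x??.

after  0: R0=0xb6 R1=0x05 R2=0xd6 R3=0xa4 R4=0x4b R5=0x00  N=0 Z=1
after  1: R0=0xb6 R1=0x05 R2=0xd6 R3=0xa4 R4=0x4b R5=0x4b  N=0 Z=1
after  2: R0=0xb6 R1=0x05 R2=0x4b R3=0xa4 R4=0x4b R5=0x4b  N=0 Z=1
after  3: R0=0xb6 R1=0x05 R2=0x96 R3=0xa4 R4=0x4b R5=0x4b  N=1 Z=0
after  4: R0=0xb6 R1=0x05 R2=0x96 R3=0xa4 R4=0x4b R5=0xb6  N=1 Z=0
after  5: R0=0xb6 R1=0x05 R2=0x96 R3=0xa4 R4=0xb6 R5=0xb6  N=1 Z=0
after  6: R0=0xb6 R1=0x05 R2=0x96 R3=0x04 R4=0xb6 R5=0xb6  N=0 Z=0
after  7: R0=0xb6 R1=0x05 R2=0x96 R3=0x04 R4=0x00 R5=0xb6  N=0 Z=1
after  8: R0=0xb6 R1=0x05 R2=0x96 R3=0x04 R4=0x00 R5=0xb6  N=1 Z=0
after  9: R0=0x9b R1=0x05 R2=0x96 R3=0x04 R4=0x00 R5=0xb6  N=1 Z=0
-- IRQ taken; context saved, return-PC = 10 --

SAVED = 0x00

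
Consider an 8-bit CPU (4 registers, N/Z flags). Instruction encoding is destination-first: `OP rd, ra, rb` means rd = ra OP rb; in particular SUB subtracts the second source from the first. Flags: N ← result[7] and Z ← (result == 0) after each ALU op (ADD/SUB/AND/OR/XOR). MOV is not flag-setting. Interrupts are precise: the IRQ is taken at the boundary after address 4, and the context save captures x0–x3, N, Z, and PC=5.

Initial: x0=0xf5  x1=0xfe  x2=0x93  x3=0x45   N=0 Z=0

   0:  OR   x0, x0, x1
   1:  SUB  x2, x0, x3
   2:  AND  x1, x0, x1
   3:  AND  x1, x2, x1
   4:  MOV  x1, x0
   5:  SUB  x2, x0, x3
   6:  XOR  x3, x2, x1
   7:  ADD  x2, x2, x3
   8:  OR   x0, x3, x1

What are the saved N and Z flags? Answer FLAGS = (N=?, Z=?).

after  0: x0=0xff x1=0xfe x2=0x93 x3=0x45  N=1 Z=0
after  1: x0=0xff x1=0xfe x2=0xba x3=0x45  N=1 Z=0
after  2: x0=0xff x1=0xfe x2=0xba x3=0x45  N=1 Z=0
after  3: x0=0xff x1=0xba x2=0xba x3=0x45  N=1 Z=0
after  4: x0=0xff x1=0xff x2=0xba x3=0x45  N=1 Z=0
-- IRQ taken; context saved, return-PC = 5 --

FLAGS = (N=1, Z=0)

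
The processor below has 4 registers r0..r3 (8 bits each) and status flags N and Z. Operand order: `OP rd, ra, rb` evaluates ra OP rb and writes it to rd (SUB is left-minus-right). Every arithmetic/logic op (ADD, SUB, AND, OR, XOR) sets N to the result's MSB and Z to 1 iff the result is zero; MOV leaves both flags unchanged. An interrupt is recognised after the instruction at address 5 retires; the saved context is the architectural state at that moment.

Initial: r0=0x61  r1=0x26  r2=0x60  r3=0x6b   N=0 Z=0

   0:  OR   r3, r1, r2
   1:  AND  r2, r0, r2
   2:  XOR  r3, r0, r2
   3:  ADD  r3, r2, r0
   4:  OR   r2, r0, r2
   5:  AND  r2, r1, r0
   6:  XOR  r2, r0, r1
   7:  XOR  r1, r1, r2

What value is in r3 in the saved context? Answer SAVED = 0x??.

after  0: r0=0x61 r1=0x26 r2=0x60 r3=0x66  N=0 Z=0
after  1: r0=0x61 r1=0x26 r2=0x60 r3=0x66  N=0 Z=0
after  2: r0=0x61 r1=0x26 r2=0x60 r3=0x01  N=0 Z=0
after  3: r0=0x61 r1=0x26 r2=0x60 r3=0xc1  N=1 Z=0
after  4: r0=0x61 r1=0x26 r2=0x61 r3=0xc1  N=0 Z=0
after  5: r0=0x61 r1=0x26 r2=0x20 r3=0xc1  N=0 Z=0
-- IRQ taken; context saved, return-PC = 6 --

SAVED = 0xc1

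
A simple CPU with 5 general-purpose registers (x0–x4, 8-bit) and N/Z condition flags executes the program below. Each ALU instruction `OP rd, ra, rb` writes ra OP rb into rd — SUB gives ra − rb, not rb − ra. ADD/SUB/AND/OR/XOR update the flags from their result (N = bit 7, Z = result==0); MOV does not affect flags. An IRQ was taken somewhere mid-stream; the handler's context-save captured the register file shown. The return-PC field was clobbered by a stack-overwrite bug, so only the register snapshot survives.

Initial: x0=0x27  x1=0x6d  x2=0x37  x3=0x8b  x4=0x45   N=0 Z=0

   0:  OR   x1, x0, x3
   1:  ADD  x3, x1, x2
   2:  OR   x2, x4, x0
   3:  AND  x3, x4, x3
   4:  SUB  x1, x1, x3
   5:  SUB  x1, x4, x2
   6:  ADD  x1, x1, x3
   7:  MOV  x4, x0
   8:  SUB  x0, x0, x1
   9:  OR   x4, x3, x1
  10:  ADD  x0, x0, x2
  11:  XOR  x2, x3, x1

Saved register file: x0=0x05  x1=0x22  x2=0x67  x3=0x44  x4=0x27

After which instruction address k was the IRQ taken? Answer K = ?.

K = 8

after  0: x0=0x27 x1=0xaf x2=0x37 x3=0x8b x4=0x45  N=1 Z=0
after  1: x0=0x27 x1=0xaf x2=0x37 x3=0xe6 x4=0x45  N=1 Z=0
after  2: x0=0x27 x1=0xaf x2=0x67 x3=0xe6 x4=0x45  N=0 Z=0
after  3: x0=0x27 x1=0xaf x2=0x67 x3=0x44 x4=0x45  N=0 Z=0
after  4: x0=0x27 x1=0x6b x2=0x67 x3=0x44 x4=0x45  N=0 Z=0
after  5: x0=0x27 x1=0xde x2=0x67 x3=0x44 x4=0x45  N=1 Z=0
after  6: x0=0x27 x1=0x22 x2=0x67 x3=0x44 x4=0x45  N=0 Z=0
after  7: x0=0x27 x1=0x22 x2=0x67 x3=0x44 x4=0x27  N=0 Z=0
after  8: x0=0x05 x1=0x22 x2=0x67 x3=0x44 x4=0x27  N=0 Z=0
-- IRQ taken; context saved, return-PC = 9 --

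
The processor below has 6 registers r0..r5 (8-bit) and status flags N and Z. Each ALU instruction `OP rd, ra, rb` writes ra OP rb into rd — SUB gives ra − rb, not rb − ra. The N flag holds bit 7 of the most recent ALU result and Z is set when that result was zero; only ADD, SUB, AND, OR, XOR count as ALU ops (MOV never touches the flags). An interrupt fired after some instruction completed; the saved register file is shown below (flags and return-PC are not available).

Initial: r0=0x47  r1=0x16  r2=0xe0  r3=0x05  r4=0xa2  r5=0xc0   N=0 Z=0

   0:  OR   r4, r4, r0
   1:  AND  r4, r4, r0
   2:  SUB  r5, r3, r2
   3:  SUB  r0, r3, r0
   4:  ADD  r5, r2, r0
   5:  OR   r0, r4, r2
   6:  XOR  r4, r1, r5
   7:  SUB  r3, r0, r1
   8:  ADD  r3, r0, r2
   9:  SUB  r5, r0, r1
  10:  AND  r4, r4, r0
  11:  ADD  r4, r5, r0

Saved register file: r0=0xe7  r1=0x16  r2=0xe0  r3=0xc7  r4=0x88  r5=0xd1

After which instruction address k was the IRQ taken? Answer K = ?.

after  0: r0=0x47 r1=0x16 r2=0xe0 r3=0x05 r4=0xe7 r5=0xc0  N=1 Z=0
after  1: r0=0x47 r1=0x16 r2=0xe0 r3=0x05 r4=0x47 r5=0xc0  N=0 Z=0
after  2: r0=0x47 r1=0x16 r2=0xe0 r3=0x05 r4=0x47 r5=0x25  N=0 Z=0
after  3: r0=0xbe r1=0x16 r2=0xe0 r3=0x05 r4=0x47 r5=0x25  N=1 Z=0
after  4: r0=0xbe r1=0x16 r2=0xe0 r3=0x05 r4=0x47 r5=0x9e  N=1 Z=0
after  5: r0=0xe7 r1=0x16 r2=0xe0 r3=0x05 r4=0x47 r5=0x9e  N=1 Z=0
after  6: r0=0xe7 r1=0x16 r2=0xe0 r3=0x05 r4=0x88 r5=0x9e  N=1 Z=0
after  7: r0=0xe7 r1=0x16 r2=0xe0 r3=0xd1 r4=0x88 r5=0x9e  N=1 Z=0
after  8: r0=0xe7 r1=0x16 r2=0xe0 r3=0xc7 r4=0x88 r5=0x9e  N=1 Z=0
after  9: r0=0xe7 r1=0x16 r2=0xe0 r3=0xc7 r4=0x88 r5=0xd1  N=1 Z=0
-- IRQ taken; context saved, return-PC = 10 --

K = 9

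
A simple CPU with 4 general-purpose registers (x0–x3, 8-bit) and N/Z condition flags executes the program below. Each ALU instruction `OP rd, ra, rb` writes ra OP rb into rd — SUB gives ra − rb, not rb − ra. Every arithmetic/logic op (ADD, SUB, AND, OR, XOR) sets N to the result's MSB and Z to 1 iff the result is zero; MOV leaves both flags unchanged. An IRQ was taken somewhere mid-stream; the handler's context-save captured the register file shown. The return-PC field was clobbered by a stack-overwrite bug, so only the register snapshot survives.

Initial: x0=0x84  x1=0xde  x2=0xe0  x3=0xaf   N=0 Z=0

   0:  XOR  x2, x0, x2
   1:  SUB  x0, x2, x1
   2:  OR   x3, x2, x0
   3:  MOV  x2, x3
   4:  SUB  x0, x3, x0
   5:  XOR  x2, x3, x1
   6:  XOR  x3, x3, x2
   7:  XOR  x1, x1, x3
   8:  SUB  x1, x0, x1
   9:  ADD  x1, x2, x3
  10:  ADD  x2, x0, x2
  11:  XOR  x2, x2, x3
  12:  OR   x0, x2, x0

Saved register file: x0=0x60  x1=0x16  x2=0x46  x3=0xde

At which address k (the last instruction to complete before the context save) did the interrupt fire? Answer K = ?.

K = 11

after  0: x0=0x84 x1=0xde x2=0x64 x3=0xaf  N=0 Z=0
after  1: x0=0x86 x1=0xde x2=0x64 x3=0xaf  N=1 Z=0
after  2: x0=0x86 x1=0xde x2=0x64 x3=0xe6  N=1 Z=0
after  3: x0=0x86 x1=0xde x2=0xe6 x3=0xe6  N=1 Z=0
after  4: x0=0x60 x1=0xde x2=0xe6 x3=0xe6  N=0 Z=0
after  5: x0=0x60 x1=0xde x2=0x38 x3=0xe6  N=0 Z=0
after  6: x0=0x60 x1=0xde x2=0x38 x3=0xde  N=1 Z=0
after  7: x0=0x60 x1=0x00 x2=0x38 x3=0xde  N=0 Z=1
after  8: x0=0x60 x1=0x60 x2=0x38 x3=0xde  N=0 Z=0
after  9: x0=0x60 x1=0x16 x2=0x38 x3=0xde  N=0 Z=0
after 10: x0=0x60 x1=0x16 x2=0x98 x3=0xde  N=1 Z=0
after 11: x0=0x60 x1=0x16 x2=0x46 x3=0xde  N=0 Z=0
-- IRQ taken; context saved, return-PC = 12 --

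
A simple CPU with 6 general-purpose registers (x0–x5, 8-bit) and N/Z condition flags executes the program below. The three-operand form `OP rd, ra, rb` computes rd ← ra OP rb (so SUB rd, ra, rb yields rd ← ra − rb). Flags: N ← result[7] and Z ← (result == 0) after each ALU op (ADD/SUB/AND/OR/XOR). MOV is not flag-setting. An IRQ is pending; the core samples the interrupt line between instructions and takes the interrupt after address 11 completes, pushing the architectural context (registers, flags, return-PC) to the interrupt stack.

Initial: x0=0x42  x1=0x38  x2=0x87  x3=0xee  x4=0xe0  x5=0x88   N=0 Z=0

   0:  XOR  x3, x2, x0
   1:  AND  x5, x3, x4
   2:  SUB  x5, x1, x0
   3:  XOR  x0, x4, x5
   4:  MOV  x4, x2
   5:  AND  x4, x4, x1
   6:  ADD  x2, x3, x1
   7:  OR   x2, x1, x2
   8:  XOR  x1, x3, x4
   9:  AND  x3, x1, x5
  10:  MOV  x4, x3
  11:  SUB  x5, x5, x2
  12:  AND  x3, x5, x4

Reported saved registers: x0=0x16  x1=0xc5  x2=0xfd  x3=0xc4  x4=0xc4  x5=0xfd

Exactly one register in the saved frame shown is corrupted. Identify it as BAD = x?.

after  0: x0=0x42 x1=0x38 x2=0x87 x3=0xc5 x4=0xe0 x5=0x88  N=1 Z=0
after  1: x0=0x42 x1=0x38 x2=0x87 x3=0xc5 x4=0xe0 x5=0xc0  N=1 Z=0
after  2: x0=0x42 x1=0x38 x2=0x87 x3=0xc5 x4=0xe0 x5=0xf6  N=1 Z=0
after  3: x0=0x16 x1=0x38 x2=0x87 x3=0xc5 x4=0xe0 x5=0xf6  N=0 Z=0
after  4: x0=0x16 x1=0x38 x2=0x87 x3=0xc5 x4=0x87 x5=0xf6  N=0 Z=0
after  5: x0=0x16 x1=0x38 x2=0x87 x3=0xc5 x4=0x00 x5=0xf6  N=0 Z=1
after  6: x0=0x16 x1=0x38 x2=0xfd x3=0xc5 x4=0x00 x5=0xf6  N=1 Z=0
after  7: x0=0x16 x1=0x38 x2=0xfd x3=0xc5 x4=0x00 x5=0xf6  N=1 Z=0
after  8: x0=0x16 x1=0xc5 x2=0xfd x3=0xc5 x4=0x00 x5=0xf6  N=1 Z=0
after  9: x0=0x16 x1=0xc5 x2=0xfd x3=0xc4 x4=0x00 x5=0xf6  N=1 Z=0
after 10: x0=0x16 x1=0xc5 x2=0xfd x3=0xc4 x4=0xc4 x5=0xf6  N=1 Z=0
after 11: x0=0x16 x1=0xc5 x2=0xfd x3=0xc4 x4=0xc4 x5=0xf9  N=1 Z=0
-- IRQ taken; context saved, return-PC = 12 --
mismatch: x5: reported 0xfd vs actual 0xf9

BAD = x5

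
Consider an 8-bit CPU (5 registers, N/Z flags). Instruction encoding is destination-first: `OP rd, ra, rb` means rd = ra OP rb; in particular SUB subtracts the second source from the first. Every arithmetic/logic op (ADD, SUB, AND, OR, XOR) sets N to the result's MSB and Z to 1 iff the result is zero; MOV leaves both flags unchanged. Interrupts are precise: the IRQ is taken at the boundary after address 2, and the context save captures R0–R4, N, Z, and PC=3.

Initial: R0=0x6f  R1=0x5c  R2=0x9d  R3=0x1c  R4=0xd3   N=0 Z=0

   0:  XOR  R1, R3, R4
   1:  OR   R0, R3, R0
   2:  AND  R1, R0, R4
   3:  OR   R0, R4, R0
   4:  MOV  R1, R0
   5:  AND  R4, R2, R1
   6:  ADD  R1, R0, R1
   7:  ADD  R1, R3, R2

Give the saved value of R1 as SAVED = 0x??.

SAVED = 0x53

after  0: R0=0x6f R1=0xcf R2=0x9d R3=0x1c R4=0xd3  N=1 Z=0
after  1: R0=0x7f R1=0xcf R2=0x9d R3=0x1c R4=0xd3  N=0 Z=0
after  2: R0=0x7f R1=0x53 R2=0x9d R3=0x1c R4=0xd3  N=0 Z=0
-- IRQ taken; context saved, return-PC = 3 --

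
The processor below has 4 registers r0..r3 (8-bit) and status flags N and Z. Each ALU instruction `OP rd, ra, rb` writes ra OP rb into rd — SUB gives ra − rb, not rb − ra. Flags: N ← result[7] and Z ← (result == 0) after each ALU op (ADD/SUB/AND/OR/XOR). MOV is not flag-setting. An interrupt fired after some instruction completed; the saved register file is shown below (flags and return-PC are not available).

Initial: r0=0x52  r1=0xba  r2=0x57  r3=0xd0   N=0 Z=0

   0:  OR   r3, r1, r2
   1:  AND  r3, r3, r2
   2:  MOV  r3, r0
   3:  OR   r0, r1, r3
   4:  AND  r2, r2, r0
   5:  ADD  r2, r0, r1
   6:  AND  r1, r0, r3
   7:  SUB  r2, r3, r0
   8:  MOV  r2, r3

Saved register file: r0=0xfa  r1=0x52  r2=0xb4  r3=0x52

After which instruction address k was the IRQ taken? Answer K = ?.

K = 6

after  0: r0=0x52 r1=0xba r2=0x57 r3=0xff  N=1 Z=0
after  1: r0=0x52 r1=0xba r2=0x57 r3=0x57  N=0 Z=0
after  2: r0=0x52 r1=0xba r2=0x57 r3=0x52  N=0 Z=0
after  3: r0=0xfa r1=0xba r2=0x57 r3=0x52  N=1 Z=0
after  4: r0=0xfa r1=0xba r2=0x52 r3=0x52  N=0 Z=0
after  5: r0=0xfa r1=0xba r2=0xb4 r3=0x52  N=1 Z=0
after  6: r0=0xfa r1=0x52 r2=0xb4 r3=0x52  N=0 Z=0
-- IRQ taken; context saved, return-PC = 7 --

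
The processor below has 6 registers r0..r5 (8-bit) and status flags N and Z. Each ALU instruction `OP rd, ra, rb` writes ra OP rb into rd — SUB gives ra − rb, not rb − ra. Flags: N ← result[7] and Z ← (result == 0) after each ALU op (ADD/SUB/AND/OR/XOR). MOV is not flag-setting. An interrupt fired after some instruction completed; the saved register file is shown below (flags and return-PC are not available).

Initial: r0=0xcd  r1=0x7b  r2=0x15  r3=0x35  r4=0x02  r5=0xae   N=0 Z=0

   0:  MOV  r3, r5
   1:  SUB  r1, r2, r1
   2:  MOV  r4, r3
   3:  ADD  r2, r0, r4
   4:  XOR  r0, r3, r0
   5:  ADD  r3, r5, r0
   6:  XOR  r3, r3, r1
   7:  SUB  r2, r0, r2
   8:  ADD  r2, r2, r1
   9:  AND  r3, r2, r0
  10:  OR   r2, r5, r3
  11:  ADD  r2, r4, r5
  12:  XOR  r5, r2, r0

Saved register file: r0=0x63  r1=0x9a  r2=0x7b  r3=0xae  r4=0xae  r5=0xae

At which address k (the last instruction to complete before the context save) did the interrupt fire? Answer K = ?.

after  0: r0=0xcd r1=0x7b r2=0x15 r3=0xae r4=0x02 r5=0xae  N=0 Z=0
after  1: r0=0xcd r1=0x9a r2=0x15 r3=0xae r4=0x02 r5=0xae  N=1 Z=0
after  2: r0=0xcd r1=0x9a r2=0x15 r3=0xae r4=0xae r5=0xae  N=1 Z=0
after  3: r0=0xcd r1=0x9a r2=0x7b r3=0xae r4=0xae r5=0xae  N=0 Z=0
after  4: r0=0x63 r1=0x9a r2=0x7b r3=0xae r4=0xae r5=0xae  N=0 Z=0
-- IRQ taken; context saved, return-PC = 5 --

K = 4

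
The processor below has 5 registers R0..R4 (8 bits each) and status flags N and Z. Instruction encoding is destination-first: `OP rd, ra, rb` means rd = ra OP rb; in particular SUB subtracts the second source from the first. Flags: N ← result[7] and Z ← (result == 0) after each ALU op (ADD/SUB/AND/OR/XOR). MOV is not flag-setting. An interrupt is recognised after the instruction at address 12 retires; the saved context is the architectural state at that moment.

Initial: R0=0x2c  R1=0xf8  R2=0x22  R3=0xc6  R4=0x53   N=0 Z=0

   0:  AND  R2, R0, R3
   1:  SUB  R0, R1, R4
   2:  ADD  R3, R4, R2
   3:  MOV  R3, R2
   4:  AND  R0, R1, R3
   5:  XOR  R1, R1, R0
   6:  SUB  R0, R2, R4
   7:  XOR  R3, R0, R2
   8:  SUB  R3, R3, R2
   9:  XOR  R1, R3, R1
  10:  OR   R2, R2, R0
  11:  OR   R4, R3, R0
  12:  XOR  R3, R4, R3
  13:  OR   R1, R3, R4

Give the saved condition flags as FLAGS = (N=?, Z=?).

after  0: R0=0x2c R1=0xf8 R2=0x04 R3=0xc6 R4=0x53  N=0 Z=0
after  1: R0=0xa5 R1=0xf8 R2=0x04 R3=0xc6 R4=0x53  N=1 Z=0
after  2: R0=0xa5 R1=0xf8 R2=0x04 R3=0x57 R4=0x53  N=0 Z=0
after  3: R0=0xa5 R1=0xf8 R2=0x04 R3=0x04 R4=0x53  N=0 Z=0
after  4: R0=0x00 R1=0xf8 R2=0x04 R3=0x04 R4=0x53  N=0 Z=1
after  5: R0=0x00 R1=0xf8 R2=0x04 R3=0x04 R4=0x53  N=1 Z=0
after  6: R0=0xb1 R1=0xf8 R2=0x04 R3=0x04 R4=0x53  N=1 Z=0
after  7: R0=0xb1 R1=0xf8 R2=0x04 R3=0xb5 R4=0x53  N=1 Z=0
after  8: R0=0xb1 R1=0xf8 R2=0x04 R3=0xb1 R4=0x53  N=1 Z=0
after  9: R0=0xb1 R1=0x49 R2=0x04 R3=0xb1 R4=0x53  N=0 Z=0
after 10: R0=0xb1 R1=0x49 R2=0xb5 R3=0xb1 R4=0x53  N=1 Z=0
after 11: R0=0xb1 R1=0x49 R2=0xb5 R3=0xb1 R4=0xb1  N=1 Z=0
after 12: R0=0xb1 R1=0x49 R2=0xb5 R3=0x00 R4=0xb1  N=0 Z=1
-- IRQ taken; context saved, return-PC = 13 --

FLAGS = (N=0, Z=1)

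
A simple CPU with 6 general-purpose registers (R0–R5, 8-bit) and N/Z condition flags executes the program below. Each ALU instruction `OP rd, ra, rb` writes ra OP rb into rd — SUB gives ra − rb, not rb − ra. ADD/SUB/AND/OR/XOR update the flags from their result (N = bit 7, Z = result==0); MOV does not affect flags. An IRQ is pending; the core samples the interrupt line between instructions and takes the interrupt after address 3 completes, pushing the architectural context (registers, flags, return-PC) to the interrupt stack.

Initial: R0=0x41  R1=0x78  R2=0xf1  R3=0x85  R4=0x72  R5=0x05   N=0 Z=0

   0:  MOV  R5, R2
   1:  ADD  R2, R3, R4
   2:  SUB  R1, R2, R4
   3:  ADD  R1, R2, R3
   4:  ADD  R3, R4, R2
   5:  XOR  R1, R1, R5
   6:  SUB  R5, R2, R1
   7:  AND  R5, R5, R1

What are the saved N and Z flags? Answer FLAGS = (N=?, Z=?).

after  0: R0=0x41 R1=0x78 R2=0xf1 R3=0x85 R4=0x72 R5=0xf1  N=0 Z=0
after  1: R0=0x41 R1=0x78 R2=0xf7 R3=0x85 R4=0x72 R5=0xf1  N=1 Z=0
after  2: R0=0x41 R1=0x85 R2=0xf7 R3=0x85 R4=0x72 R5=0xf1  N=1 Z=0
after  3: R0=0x41 R1=0x7c R2=0xf7 R3=0x85 R4=0x72 R5=0xf1  N=0 Z=0
-- IRQ taken; context saved, return-PC = 4 --

FLAGS = (N=0, Z=0)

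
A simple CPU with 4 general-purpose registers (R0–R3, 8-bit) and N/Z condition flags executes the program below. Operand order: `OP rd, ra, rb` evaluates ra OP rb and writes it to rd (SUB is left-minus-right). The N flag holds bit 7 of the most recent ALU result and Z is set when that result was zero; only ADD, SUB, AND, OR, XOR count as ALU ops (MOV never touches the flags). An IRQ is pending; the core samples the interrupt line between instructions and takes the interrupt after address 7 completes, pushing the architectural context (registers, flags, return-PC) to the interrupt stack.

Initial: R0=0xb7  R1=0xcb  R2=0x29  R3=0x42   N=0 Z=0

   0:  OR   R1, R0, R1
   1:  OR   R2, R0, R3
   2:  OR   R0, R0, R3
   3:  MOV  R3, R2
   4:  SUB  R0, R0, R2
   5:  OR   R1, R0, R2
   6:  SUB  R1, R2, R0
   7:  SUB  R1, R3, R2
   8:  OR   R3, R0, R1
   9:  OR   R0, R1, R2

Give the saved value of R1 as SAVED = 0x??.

after  0: R0=0xb7 R1=0xff R2=0x29 R3=0x42  N=1 Z=0
after  1: R0=0xb7 R1=0xff R2=0xf7 R3=0x42  N=1 Z=0
after  2: R0=0xf7 R1=0xff R2=0xf7 R3=0x42  N=1 Z=0
after  3: R0=0xf7 R1=0xff R2=0xf7 R3=0xf7  N=1 Z=0
after  4: R0=0x00 R1=0xff R2=0xf7 R3=0xf7  N=0 Z=1
after  5: R0=0x00 R1=0xf7 R2=0xf7 R3=0xf7  N=1 Z=0
after  6: R0=0x00 R1=0xf7 R2=0xf7 R3=0xf7  N=1 Z=0
after  7: R0=0x00 R1=0x00 R2=0xf7 R3=0xf7  N=0 Z=1
-- IRQ taken; context saved, return-PC = 8 --

SAVED = 0x00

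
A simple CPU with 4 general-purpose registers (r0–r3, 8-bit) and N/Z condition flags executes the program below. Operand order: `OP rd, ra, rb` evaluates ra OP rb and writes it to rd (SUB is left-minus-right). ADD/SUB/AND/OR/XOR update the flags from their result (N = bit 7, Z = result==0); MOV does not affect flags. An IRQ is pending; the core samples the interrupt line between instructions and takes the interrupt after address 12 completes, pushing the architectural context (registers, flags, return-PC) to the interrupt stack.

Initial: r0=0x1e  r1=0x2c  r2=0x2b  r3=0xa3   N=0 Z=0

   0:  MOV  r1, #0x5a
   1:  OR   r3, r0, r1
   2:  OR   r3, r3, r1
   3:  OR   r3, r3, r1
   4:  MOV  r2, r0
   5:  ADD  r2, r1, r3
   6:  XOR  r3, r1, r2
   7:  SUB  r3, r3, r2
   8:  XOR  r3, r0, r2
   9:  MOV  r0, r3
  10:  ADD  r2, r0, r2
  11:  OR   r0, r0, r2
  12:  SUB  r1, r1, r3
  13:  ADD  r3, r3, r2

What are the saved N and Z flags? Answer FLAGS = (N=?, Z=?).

FLAGS = (N=1, Z=0)

after  0: r0=0x1e r1=0x5a r2=0x2b r3=0xa3  N=0 Z=0
after  1: r0=0x1e r1=0x5a r2=0x2b r3=0x5e  N=0 Z=0
after  2: r0=0x1e r1=0x5a r2=0x2b r3=0x5e  N=0 Z=0
after  3: r0=0x1e r1=0x5a r2=0x2b r3=0x5e  N=0 Z=0
after  4: r0=0x1e r1=0x5a r2=0x1e r3=0x5e  N=0 Z=0
after  5: r0=0x1e r1=0x5a r2=0xb8 r3=0x5e  N=1 Z=0
after  6: r0=0x1e r1=0x5a r2=0xb8 r3=0xe2  N=1 Z=0
after  7: r0=0x1e r1=0x5a r2=0xb8 r3=0x2a  N=0 Z=0
after  8: r0=0x1e r1=0x5a r2=0xb8 r3=0xa6  N=1 Z=0
after  9: r0=0xa6 r1=0x5a r2=0xb8 r3=0xa6  N=1 Z=0
after 10: r0=0xa6 r1=0x5a r2=0x5e r3=0xa6  N=0 Z=0
after 11: r0=0xfe r1=0x5a r2=0x5e r3=0xa6  N=1 Z=0
after 12: r0=0xfe r1=0xb4 r2=0x5e r3=0xa6  N=1 Z=0
-- IRQ taken; context saved, return-PC = 13 --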